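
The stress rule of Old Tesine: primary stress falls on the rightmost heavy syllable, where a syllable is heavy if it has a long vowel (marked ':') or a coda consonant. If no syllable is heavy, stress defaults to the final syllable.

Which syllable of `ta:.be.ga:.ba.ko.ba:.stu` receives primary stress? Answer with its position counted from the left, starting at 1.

6

Weights: 1 ta: H, 2 be L, 3 ga: H, 4 ba L, 5 ko L, 6 ba: H, 7 stu L.
Heavy syllables in the domain: 1, 3, 6. The rightmost is syllable 6 (ba:).
Primary stress: syllable 6 → ta:.be.ga:.ba.ko.ˈba:.stu.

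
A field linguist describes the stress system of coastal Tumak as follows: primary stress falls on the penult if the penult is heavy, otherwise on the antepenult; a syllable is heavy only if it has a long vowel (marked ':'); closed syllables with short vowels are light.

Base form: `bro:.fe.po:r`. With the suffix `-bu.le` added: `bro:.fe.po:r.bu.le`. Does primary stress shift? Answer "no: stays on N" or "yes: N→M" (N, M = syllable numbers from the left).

Base `bro:.fe.po:r` (3 syllables):
  Weights: 1 bro: H, 2 fe L, 3 po:r H.
  The penult (syllable 2, fe) is light, so stress falls on the antepenult (syllable 1, bro:).
  → primary stress on syllable 1.
Suffixed `bro:.fe.po:r.bu.le` (5 syllables):
  Weights: 3 po:r H, 4 bu L, 5 le L.
  The penult (syllable 4, bu) is light, so stress falls on the antepenult (syllable 3, po:r).
  → primary stress on syllable 3.

yes: 1→3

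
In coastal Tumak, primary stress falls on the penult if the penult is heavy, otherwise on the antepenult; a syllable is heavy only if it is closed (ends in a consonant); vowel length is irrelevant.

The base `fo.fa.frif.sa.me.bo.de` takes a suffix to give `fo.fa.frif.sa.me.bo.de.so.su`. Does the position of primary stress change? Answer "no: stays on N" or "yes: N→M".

yes: 5→7

Base `fo.fa.frif.sa.me.bo.de` (7 syllables):
  Weights: 5 me L, 6 bo L, 7 de L.
  The penult (syllable 6, bo) is light, so stress falls on the antepenult (syllable 5, me).
  → primary stress on syllable 5.
Suffixed `fo.fa.frif.sa.me.bo.de.so.su` (9 syllables):
  Weights: 7 de L, 8 so L, 9 su L.
  The penult (syllable 8, so) is light, so stress falls on the antepenult (syllable 7, de).
  → primary stress on syllable 7.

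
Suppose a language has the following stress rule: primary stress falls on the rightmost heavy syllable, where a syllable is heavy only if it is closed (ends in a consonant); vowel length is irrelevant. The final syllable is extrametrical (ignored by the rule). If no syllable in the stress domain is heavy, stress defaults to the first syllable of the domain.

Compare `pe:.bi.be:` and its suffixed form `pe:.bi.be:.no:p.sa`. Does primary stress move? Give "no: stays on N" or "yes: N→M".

yes: 1→4

Base `pe:.bi.be:` (3 syllables):
  The final syllable (3, be:) is extrametrical; the stress domain is syllables 1–2.
  Weights: 1 pe: L, 2 bi L.
  No heavy syllable in the domain; default to the first syllable of the domain = syllable 1.
  → primary stress on syllable 1.
Suffixed `pe:.bi.be:.no:p.sa` (5 syllables):
  The final syllable (5, sa) is extrametrical; the stress domain is syllables 1–4.
  Weights: 1 pe: L, 2 bi L, 3 be: L, 4 no:p H.
  Heavy syllables in the domain: 4. The rightmost is syllable 4 (no:p).
  → primary stress on syllable 4.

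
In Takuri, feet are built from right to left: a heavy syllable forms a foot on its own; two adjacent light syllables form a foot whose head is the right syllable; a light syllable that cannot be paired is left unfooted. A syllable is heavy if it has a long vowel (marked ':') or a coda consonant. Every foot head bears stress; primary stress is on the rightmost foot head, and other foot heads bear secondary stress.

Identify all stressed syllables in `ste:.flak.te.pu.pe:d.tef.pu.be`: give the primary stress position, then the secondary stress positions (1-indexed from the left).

Weights: 1 ste: H, 2 flak H, 3 te L, 4 pu L, 5 pe:d H, 6 tef H, 7 pu L, 8 be L.
Parse right to left (heavy = foot alone; LL = one foot; stranded L unfooted): (ˈste:) (ˈflak) (te.ˈpu) (ˈpe:d) (ˈtef) (pu.ˈbe).
Foot heads: 1, 2, 4, 5, 6, 8.
Primary stress on the rightmost head = syllable 8.
Secondary stress on 1, 2, 4, 5, 6: ˌste:.ˌflak.te.ˌpu.ˌpe:d.ˌtef.pu.ˈbe.

primary 8, secondary 1, 2, 4, 5, 6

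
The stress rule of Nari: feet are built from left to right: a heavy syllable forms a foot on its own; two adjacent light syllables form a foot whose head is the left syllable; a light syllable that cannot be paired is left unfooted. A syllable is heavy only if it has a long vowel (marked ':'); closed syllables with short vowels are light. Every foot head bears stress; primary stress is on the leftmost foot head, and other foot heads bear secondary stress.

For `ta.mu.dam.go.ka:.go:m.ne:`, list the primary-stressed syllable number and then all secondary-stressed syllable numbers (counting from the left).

Weights: 1 ta L, 2 mu L, 3 dam L, 4 go L, 5 ka: H, 6 go:m H, 7 ne: H.
Parse left to right (heavy = foot alone; LL = one foot; stranded L unfooted): (ˈta.mu) (ˈdam.go) (ˈka:) (ˈgo:m) (ˈne:).
Foot heads: 1, 3, 5, 6, 7.
Primary stress on the leftmost head = syllable 1.
Secondary stress on 3, 5, 6, 7: ˈta.mu.ˌdam.go.ˌka:.ˌgo:m.ˌne:.

primary 1, secondary 3, 5, 6, 7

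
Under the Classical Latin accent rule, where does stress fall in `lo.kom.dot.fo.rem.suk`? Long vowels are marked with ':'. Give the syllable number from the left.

Classical Latin: stress the penult if heavy (long vowel or closed), else the antepenult.
Weights: 4 fo L, 5 rem H, 6 suk H.
The penult (syllable 5, rem) is heavy, so it takes stress.
Stress on syllable 5: lo.kom.dot.fo.ˈrem.suk.

5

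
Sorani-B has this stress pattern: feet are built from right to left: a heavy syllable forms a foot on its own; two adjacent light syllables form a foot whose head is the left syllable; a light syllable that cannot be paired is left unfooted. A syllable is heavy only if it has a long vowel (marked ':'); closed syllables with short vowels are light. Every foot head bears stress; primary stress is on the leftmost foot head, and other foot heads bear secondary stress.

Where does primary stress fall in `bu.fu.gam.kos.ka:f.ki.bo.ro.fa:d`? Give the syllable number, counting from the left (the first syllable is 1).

1

Weights: 1 bu L, 2 fu L, 3 gam L, 4 kos L, 5 ka:f H, 6 ki L, 7 bo L, 8 ro L, 9 fa:d H.
Parse right to left (heavy = foot alone; LL = one foot; stranded L unfooted): (ˈbu.fu) (ˈgam.kos) (ˈka:f) ki (ˈbo.ro) (ˈfa:d).
Foot heads: 1, 3, 5, 7, 9.
Primary stress on the leftmost head = syllable 1.
Primary stress: syllable 1 → ˈbu.fu.gam.kos.ka:f.ki.bo.ro.fa:d.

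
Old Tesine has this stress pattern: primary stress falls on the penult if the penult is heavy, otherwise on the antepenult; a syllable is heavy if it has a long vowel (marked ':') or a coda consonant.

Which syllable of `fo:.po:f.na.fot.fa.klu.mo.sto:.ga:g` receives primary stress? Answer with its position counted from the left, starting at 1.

Weights: 7 mo L, 8 sto: H, 9 ga:g H.
The penult (syllable 8, sto:) is heavy, so it takes stress.
Primary stress: syllable 8 → fo:.po:f.na.fot.fa.klu.mo.ˈsto:.ga:g.

8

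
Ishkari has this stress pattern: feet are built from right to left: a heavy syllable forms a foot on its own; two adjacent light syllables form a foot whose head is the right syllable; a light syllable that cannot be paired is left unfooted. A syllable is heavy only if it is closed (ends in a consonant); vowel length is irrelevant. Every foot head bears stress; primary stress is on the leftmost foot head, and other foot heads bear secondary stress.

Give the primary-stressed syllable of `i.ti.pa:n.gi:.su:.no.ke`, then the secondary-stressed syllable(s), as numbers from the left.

primary 2, secondary 3, 5, 7

Weights: 1 i L, 2 ti L, 3 pa:n H, 4 gi: L, 5 su: L, 6 no L, 7 ke L.
Parse right to left (heavy = foot alone; LL = one foot; stranded L unfooted): (i.ˈti) (ˈpa:n) (gi:.ˈsu:) (no.ˈke).
Foot heads: 2, 3, 5, 7.
Primary stress on the leftmost head = syllable 2.
Secondary stress on 3, 5, 7: i.ˈti.ˌpa:n.gi:.ˌsu:.no.ˌke.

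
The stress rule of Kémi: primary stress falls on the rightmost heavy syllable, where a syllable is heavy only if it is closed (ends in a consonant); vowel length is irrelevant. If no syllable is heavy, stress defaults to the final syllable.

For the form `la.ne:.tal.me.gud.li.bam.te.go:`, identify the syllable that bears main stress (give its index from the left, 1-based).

Weights: 1 la L, 2 ne: L, 3 tal H, 4 me L, 5 gud H, 6 li L, 7 bam H, 8 te L, 9 go: L.
Heavy syllables in the domain: 3, 5, 7. The rightmost is syllable 7 (bam).
Primary stress: syllable 7 → la.ne:.tal.me.gud.li.ˈbam.te.go:.

7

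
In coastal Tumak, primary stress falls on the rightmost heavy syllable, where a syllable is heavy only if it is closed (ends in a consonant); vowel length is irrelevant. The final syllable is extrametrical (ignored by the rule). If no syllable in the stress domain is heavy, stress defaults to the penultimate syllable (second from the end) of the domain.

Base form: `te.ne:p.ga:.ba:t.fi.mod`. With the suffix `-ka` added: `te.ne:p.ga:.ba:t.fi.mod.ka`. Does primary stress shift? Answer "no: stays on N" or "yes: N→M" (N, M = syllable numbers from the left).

yes: 4→6

Base `te.ne:p.ga:.ba:t.fi.mod` (6 syllables):
  The final syllable (6, mod) is extrametrical; the stress domain is syllables 1–5.
  Weights: 1 te L, 2 ne:p H, 3 ga: L, 4 ba:t H, 5 fi L.
  Heavy syllables in the domain: 2, 4. The rightmost is syllable 4 (ba:t).
  → primary stress on syllable 4.
Suffixed `te.ne:p.ga:.ba:t.fi.mod.ka` (7 syllables):
  The final syllable (7, ka) is extrametrical; the stress domain is syllables 1–6.
  Weights: 1 te L, 2 ne:p H, 3 ga: L, 4 ba:t H, 5 fi L, 6 mod H.
  Heavy syllables in the domain: 2, 4, 6. The rightmost is syllable 6 (mod).
  → primary stress on syllable 6.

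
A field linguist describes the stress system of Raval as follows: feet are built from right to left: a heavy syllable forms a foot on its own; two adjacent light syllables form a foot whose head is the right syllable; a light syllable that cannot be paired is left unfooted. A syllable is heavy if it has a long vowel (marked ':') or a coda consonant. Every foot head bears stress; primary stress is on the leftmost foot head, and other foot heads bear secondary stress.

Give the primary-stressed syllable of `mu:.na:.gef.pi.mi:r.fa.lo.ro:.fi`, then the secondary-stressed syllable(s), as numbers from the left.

primary 1, secondary 2, 3, 5, 7, 8

Weights: 1 mu: H, 2 na: H, 3 gef H, 4 pi L, 5 mi:r H, 6 fa L, 7 lo L, 8 ro: H, 9 fi L.
Parse right to left (heavy = foot alone; LL = one foot; stranded L unfooted): (ˈmu:) (ˈna:) (ˈgef) pi (ˈmi:r) (fa.ˈlo) (ˈro:) fi.
Foot heads: 1, 2, 3, 5, 7, 8.
Primary stress on the leftmost head = syllable 1.
Secondary stress on 2, 3, 5, 7, 8: ˈmu:.ˌna:.ˌgef.pi.ˌmi:r.fa.ˌlo.ˌro:.fi.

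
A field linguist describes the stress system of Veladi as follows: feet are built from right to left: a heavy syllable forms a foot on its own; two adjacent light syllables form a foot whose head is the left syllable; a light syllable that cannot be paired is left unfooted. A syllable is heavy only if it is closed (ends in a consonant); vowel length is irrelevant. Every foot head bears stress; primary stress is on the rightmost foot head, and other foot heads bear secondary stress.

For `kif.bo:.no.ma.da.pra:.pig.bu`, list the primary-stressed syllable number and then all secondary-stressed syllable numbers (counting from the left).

Weights: 1 kif H, 2 bo: L, 3 no L, 4 ma L, 5 da L, 6 pra: L, 7 pig H, 8 bu L.
Parse right to left (heavy = foot alone; LL = one foot; stranded L unfooted): (ˈkif) bo: (ˈno.ma) (ˈda.pra:) (ˈpig) bu.
Foot heads: 1, 3, 5, 7.
Primary stress on the rightmost head = syllable 7.
Secondary stress on 1, 3, 5: ˌkif.bo:.ˌno.ma.ˌda.pra:.ˈpig.bu.

primary 7, secondary 1, 3, 5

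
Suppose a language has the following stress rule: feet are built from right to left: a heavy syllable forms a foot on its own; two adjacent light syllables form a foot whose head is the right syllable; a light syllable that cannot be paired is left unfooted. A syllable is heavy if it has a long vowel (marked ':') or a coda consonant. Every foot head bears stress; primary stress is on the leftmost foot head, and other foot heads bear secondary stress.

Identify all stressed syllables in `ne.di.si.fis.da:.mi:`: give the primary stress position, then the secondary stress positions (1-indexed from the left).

Weights: 1 ne L, 2 di L, 3 si L, 4 fis H, 5 da: H, 6 mi: H.
Parse right to left (heavy = foot alone; LL = one foot; stranded L unfooted): ne (di.ˈsi) (ˈfis) (ˈda:) (ˈmi:).
Foot heads: 3, 4, 5, 6.
Primary stress on the leftmost head = syllable 3.
Secondary stress on 4, 5, 6: ne.di.ˈsi.ˌfis.ˌda:.ˌmi:.

primary 3, secondary 4, 5, 6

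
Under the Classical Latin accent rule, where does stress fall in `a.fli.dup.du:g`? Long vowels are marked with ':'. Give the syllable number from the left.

Classical Latin: stress the penult if heavy (long vowel or closed), else the antepenult.
Weights: 2 fli L, 3 dup H, 4 du:g H.
The penult (syllable 3, dup) is heavy, so it takes stress.
Stress on syllable 3: a.fli.ˈdup.du:g.

3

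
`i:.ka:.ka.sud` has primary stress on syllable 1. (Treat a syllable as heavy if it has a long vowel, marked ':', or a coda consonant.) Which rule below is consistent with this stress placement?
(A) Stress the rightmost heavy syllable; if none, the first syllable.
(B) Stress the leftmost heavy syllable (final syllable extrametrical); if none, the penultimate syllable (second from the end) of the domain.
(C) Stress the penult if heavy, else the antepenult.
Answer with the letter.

Rule A → syllable 4 (observed: 1).
Rule B → syllable 1 ✓.
Rule C → syllable 2 (observed: 1).

B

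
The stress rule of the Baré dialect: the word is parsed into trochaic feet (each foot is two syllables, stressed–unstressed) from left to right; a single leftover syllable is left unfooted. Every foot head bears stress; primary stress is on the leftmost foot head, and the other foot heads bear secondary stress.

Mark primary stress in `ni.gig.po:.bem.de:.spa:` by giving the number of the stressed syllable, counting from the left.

Parse left to right into trochaic (ˈσσ) feet: (ˈni.gig) (ˈpo:.bem) (ˈde:.spa:).
Foot heads (stressed positions): 1, 3, 5.
End Rule Leftmost: primary stress on the leftmost head = syllable 1.
Primary stress: syllable 1 → ˈni.gig.po:.bem.de:.spa:.

1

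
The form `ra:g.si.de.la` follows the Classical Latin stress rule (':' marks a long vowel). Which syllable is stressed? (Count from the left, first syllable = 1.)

2

Classical Latin: stress the penult if heavy (long vowel or closed), else the antepenult.
Weights: 2 si L, 3 de L, 4 la L.
The penult (syllable 3, de) is light, so stress falls on the antepenult (syllable 2, si).
Stress on syllable 2: ra:g.ˈsi.de.la.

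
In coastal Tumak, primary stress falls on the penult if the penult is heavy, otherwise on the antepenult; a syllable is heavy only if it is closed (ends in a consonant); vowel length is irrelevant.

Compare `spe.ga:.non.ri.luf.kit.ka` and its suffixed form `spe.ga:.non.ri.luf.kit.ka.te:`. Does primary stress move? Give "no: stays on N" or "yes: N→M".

Base `spe.ga:.non.ri.luf.kit.ka` (7 syllables):
  Weights: 5 luf H, 6 kit H, 7 ka L.
  The penult (syllable 6, kit) is heavy, so it takes stress.
  → primary stress on syllable 6.
Suffixed `spe.ga:.non.ri.luf.kit.ka.te:` (8 syllables):
  Weights: 6 kit H, 7 ka L, 8 te: L.
  The penult (syllable 7, ka) is light, so stress falls on the antepenult (syllable 6, kit).
  → primary stress on syllable 6.

no: stays on 6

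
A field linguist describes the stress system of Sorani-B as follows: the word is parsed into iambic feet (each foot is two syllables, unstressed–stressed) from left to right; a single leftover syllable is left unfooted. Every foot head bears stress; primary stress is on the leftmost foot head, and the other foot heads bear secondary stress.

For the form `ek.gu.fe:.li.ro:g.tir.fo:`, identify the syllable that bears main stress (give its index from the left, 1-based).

2

Parse left to right into iambic (σˈσ) feet: (ek.ˈgu) (fe:.ˈli) (ro:g.ˈtir) fo:. Syllable 7 is left unfooted.
Foot heads (stressed positions): 2, 4, 6.
End Rule Leftmost: primary stress on the leftmost head = syllable 2.
Primary stress: syllable 2 → ek.ˈgu.fe:.li.ro:g.tir.fo:.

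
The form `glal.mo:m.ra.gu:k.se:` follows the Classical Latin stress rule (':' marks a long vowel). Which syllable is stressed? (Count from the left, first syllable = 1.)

4

Classical Latin: stress the penult if heavy (long vowel or closed), else the antepenult.
Weights: 3 ra L, 4 gu:k H, 5 se: H.
The penult (syllable 4, gu:k) is heavy, so it takes stress.
Stress on syllable 4: glal.mo:m.ra.ˈgu:k.se:.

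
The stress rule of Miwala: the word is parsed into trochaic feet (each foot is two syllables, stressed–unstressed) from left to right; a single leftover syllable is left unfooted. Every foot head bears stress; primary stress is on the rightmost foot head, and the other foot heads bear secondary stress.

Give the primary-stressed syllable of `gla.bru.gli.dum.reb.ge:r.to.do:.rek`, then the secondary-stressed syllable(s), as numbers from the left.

primary 7, secondary 1, 3, 5

Parse left to right into trochaic (ˈσσ) feet: (ˈgla.bru) (ˈgli.dum) (ˈreb.ge:r) (ˈto.do:) rek. Syllable 9 is left unfooted.
Foot heads (stressed positions): 1, 3, 5, 7.
End Rule Rightmost: primary stress on the rightmost head = syllable 7.
Secondary stress on 1, 3, 5: ˌgla.bru.ˌgli.dum.ˌreb.ge:r.ˈto.do:.rek.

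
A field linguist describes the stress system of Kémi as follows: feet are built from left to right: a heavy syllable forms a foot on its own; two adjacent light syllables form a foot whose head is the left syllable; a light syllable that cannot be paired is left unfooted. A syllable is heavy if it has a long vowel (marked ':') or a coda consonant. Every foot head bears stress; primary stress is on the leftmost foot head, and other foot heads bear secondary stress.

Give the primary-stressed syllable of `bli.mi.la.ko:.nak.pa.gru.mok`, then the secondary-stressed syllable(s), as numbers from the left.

Weights: 1 bli L, 2 mi L, 3 la L, 4 ko: H, 5 nak H, 6 pa L, 7 gru L, 8 mok H.
Parse left to right (heavy = foot alone; LL = one foot; stranded L unfooted): (ˈbli.mi) la (ˈko:) (ˈnak) (ˈpa.gru) (ˈmok).
Foot heads: 1, 4, 5, 6, 8.
Primary stress on the leftmost head = syllable 1.
Secondary stress on 4, 5, 6, 8: ˈbli.mi.la.ˌko:.ˌnak.ˌpa.gru.ˌmok.

primary 1, secondary 4, 5, 6, 8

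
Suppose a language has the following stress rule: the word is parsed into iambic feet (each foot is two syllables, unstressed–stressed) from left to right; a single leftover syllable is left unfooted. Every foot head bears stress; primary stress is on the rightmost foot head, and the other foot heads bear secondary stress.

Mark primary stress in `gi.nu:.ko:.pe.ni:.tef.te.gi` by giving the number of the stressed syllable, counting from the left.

8

Parse left to right into iambic (σˈσ) feet: (gi.ˈnu:) (ko:.ˈpe) (ni:.ˈtef) (te.ˈgi).
Foot heads (stressed positions): 2, 4, 6, 8.
End Rule Rightmost: primary stress on the rightmost head = syllable 8.
Primary stress: syllable 8 → gi.nu:.ko:.pe.ni:.tef.te.ˈgi.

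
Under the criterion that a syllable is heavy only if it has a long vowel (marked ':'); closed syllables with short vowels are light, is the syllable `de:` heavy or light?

`de:`: long vowel, open (no coda). Long vowel → heavy.

heavy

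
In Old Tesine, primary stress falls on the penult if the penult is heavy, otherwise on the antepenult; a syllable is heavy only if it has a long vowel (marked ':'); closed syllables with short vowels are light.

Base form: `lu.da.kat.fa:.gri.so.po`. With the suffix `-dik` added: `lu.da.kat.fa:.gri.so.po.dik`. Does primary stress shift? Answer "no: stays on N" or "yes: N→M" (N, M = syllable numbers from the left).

Base `lu.da.kat.fa:.gri.so.po` (7 syllables):
  Weights: 5 gri L, 6 so L, 7 po L.
  The penult (syllable 6, so) is light, so stress falls on the antepenult (syllable 5, gri).
  → primary stress on syllable 5.
Suffixed `lu.da.kat.fa:.gri.so.po.dik` (8 syllables):
  Weights: 6 so L, 7 po L, 8 dik L.
  The penult (syllable 7, po) is light, so stress falls on the antepenult (syllable 6, so).
  → primary stress on syllable 6.

yes: 5→6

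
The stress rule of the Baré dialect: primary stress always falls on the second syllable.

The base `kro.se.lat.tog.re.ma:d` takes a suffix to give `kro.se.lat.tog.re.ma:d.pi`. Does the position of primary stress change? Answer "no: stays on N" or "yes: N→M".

Base `kro.se.lat.tog.re.ma:d` (6 syllables):
  The word has 6 syllables; the second syllable is syllable 2 (se).
  → primary stress on syllable 2.
Suffixed `kro.se.lat.tog.re.ma:d.pi` (7 syllables):
  The word has 7 syllables; the second syllable is syllable 2 (se).
  → primary stress on syllable 2.

no: stays on 2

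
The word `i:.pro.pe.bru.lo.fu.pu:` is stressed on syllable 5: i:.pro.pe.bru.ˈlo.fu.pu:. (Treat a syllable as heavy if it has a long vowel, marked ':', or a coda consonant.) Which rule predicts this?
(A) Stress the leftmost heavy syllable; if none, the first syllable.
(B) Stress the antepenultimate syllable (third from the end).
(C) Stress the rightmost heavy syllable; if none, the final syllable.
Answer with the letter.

B

Rule A → syllable 1 (observed: 5).
Rule B → syllable 5 ✓.
Rule C → syllable 7 (observed: 5).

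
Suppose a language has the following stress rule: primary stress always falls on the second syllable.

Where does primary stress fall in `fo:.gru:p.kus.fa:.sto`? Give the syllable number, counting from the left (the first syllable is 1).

2

The word has 5 syllables; the second syllable is syllable 2 (gru:p).
Primary stress: syllable 2 → fo:.ˈgru:p.kus.fa:.sto.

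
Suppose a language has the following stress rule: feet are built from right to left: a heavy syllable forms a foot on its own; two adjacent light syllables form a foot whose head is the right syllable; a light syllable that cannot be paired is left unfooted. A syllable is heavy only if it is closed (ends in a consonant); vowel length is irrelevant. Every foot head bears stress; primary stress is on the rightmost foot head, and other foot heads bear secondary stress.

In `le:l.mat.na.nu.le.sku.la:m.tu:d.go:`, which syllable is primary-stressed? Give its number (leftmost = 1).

8

Weights: 1 le:l H, 2 mat H, 3 na L, 4 nu L, 5 le L, 6 sku L, 7 la:m H, 8 tu:d H, 9 go: L.
Parse right to left (heavy = foot alone; LL = one foot; stranded L unfooted): (ˈle:l) (ˈmat) (na.ˈnu) (le.ˈsku) (ˈla:m) (ˈtu:d) go:.
Foot heads: 1, 2, 4, 6, 7, 8.
Primary stress on the rightmost head = syllable 8.
Primary stress: syllable 8 → le:l.mat.na.nu.le.sku.la:m.ˈtu:d.go:.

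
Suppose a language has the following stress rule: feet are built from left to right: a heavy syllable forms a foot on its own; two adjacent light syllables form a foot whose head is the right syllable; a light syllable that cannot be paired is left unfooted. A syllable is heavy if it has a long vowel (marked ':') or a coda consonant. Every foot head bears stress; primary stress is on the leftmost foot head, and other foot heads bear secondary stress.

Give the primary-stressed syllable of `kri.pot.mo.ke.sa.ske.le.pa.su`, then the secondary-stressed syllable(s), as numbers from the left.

Weights: 1 kri L, 2 pot H, 3 mo L, 4 ke L, 5 sa L, 6 ske L, 7 le L, 8 pa L, 9 su L.
Parse left to right (heavy = foot alone; LL = one foot; stranded L unfooted): kri (ˈpot) (mo.ˈke) (sa.ˈske) (le.ˈpa) su.
Foot heads: 2, 4, 6, 8.
Primary stress on the leftmost head = syllable 2.
Secondary stress on 4, 6, 8: kri.ˈpot.mo.ˌke.sa.ˌske.le.ˌpa.su.

primary 2, secondary 4, 6, 8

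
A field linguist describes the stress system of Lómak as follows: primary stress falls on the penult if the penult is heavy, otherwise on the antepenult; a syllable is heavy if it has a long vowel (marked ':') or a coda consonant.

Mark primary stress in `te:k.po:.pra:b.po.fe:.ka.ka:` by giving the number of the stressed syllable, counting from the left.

Weights: 5 fe: H, 6 ka L, 7 ka: H.
The penult (syllable 6, ka) is light, so stress falls on the antepenult (syllable 5, fe:).
Primary stress: syllable 5 → te:k.po:.pra:b.po.ˈfe:.ka.ka:.

5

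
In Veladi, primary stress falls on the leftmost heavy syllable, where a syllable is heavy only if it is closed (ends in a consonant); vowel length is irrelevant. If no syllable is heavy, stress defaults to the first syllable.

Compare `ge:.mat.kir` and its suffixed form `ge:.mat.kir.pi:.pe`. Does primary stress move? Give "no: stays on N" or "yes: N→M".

Base `ge:.mat.kir` (3 syllables):
  Weights: 1 ge: L, 2 mat H, 3 kir H.
  Heavy syllables in the domain: 2, 3. The leftmost is syllable 2 (mat).
  → primary stress on syllable 2.
Suffixed `ge:.mat.kir.pi:.pe` (5 syllables):
  Weights: 1 ge: L, 2 mat H, 3 kir H, 4 pi: L, 5 pe L.
  Heavy syllables in the domain: 2, 3. The leftmost is syllable 2 (mat).
  → primary stress on syllable 2.

no: stays on 2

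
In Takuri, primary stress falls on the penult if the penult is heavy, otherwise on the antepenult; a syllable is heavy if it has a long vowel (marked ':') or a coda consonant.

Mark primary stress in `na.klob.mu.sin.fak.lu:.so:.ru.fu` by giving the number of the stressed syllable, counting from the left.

7

Weights: 7 so: H, 8 ru L, 9 fu L.
The penult (syllable 8, ru) is light, so stress falls on the antepenult (syllable 7, so:).
Primary stress: syllable 7 → na.klob.mu.sin.fak.lu:.ˈso:.ru.fu.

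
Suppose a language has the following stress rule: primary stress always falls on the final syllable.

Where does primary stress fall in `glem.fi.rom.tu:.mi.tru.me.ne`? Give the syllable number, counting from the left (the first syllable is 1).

The word has 8 syllables; the final syllable is syllable 8 (ne).
Primary stress: syllable 8 → glem.fi.rom.tu:.mi.tru.me.ˈne.

8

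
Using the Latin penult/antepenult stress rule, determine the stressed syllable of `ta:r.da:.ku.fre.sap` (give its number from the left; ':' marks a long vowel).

3

Classical Latin: stress the penult if heavy (long vowel or closed), else the antepenult.
Weights: 3 ku L, 4 fre L, 5 sap H.
The penult (syllable 4, fre) is light, so stress falls on the antepenult (syllable 3, ku).
Stress on syllable 3: ta:r.da:.ˈku.fre.sap.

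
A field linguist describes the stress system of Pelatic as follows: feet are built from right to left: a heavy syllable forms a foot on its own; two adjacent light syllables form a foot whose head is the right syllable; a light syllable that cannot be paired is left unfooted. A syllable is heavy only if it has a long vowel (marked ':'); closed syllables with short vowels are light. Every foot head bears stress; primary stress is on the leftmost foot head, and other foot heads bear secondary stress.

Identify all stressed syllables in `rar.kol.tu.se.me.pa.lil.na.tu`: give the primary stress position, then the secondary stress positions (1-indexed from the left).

Weights: 1 rar L, 2 kol L, 3 tu L, 4 se L, 5 me L, 6 pa L, 7 lil L, 8 na L, 9 tu L.
Parse right to left (heavy = foot alone; LL = one foot; stranded L unfooted): rar (kol.ˈtu) (se.ˈme) (pa.ˈlil) (na.ˈtu).
Foot heads: 3, 5, 7, 9.
Primary stress on the leftmost head = syllable 3.
Secondary stress on 5, 7, 9: rar.kol.ˈtu.se.ˌme.pa.ˌlil.na.ˌtu.

primary 3, secondary 5, 7, 9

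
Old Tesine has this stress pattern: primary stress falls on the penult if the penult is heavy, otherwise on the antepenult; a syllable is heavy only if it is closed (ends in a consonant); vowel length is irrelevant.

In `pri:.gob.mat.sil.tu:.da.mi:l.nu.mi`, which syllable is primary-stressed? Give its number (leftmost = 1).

7

Weights: 7 mi:l H, 8 nu L, 9 mi L.
The penult (syllable 8, nu) is light, so stress falls on the antepenult (syllable 7, mi:l).
Primary stress: syllable 7 → pri:.gob.mat.sil.tu:.da.ˈmi:l.nu.mi.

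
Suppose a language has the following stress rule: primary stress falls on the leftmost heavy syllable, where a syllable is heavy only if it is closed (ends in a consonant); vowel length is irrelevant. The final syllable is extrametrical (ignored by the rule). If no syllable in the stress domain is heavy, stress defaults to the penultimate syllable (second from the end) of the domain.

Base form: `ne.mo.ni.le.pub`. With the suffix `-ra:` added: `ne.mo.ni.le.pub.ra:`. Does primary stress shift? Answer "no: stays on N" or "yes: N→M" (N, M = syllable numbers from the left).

yes: 3→5

Base `ne.mo.ni.le.pub` (5 syllables):
  The final syllable (5, pub) is extrametrical; the stress domain is syllables 1–4.
  Weights: 1 ne L, 2 mo L, 3 ni L, 4 le L.
  No heavy syllable in the domain; default to the penultimate syllable (second from the end) of the domain = syllable 3.
  → primary stress on syllable 3.
Suffixed `ne.mo.ni.le.pub.ra:` (6 syllables):
  The final syllable (6, ra:) is extrametrical; the stress domain is syllables 1–5.
  Weights: 1 ne L, 2 mo L, 3 ni L, 4 le L, 5 pub H.
  Heavy syllables in the domain: 5. The leftmost is syllable 5 (pub).
  → primary stress on syllable 5.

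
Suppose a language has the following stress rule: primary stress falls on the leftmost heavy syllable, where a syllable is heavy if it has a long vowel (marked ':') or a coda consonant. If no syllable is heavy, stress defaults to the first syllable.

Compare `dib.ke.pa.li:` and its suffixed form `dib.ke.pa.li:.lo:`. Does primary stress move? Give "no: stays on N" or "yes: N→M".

no: stays on 1

Base `dib.ke.pa.li:` (4 syllables):
  Weights: 1 dib H, 2 ke L, 3 pa L, 4 li: H.
  Heavy syllables in the domain: 1, 4. The leftmost is syllable 1 (dib).
  → primary stress on syllable 1.
Suffixed `dib.ke.pa.li:.lo:` (5 syllables):
  Weights: 1 dib H, 2 ke L, 3 pa L, 4 li: H, 5 lo: H.
  Heavy syllables in the domain: 1, 4, 5. The leftmost is syllable 1 (dib).
  → primary stress on syllable 1.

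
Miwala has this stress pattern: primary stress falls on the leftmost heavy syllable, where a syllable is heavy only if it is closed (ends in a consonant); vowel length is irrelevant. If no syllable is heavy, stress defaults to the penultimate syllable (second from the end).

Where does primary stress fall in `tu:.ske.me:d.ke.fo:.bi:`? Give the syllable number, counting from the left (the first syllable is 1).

3

Weights: 1 tu: L, 2 ske L, 3 me:d H, 4 ke L, 5 fo: L, 6 bi: L.
Heavy syllables in the domain: 3. The leftmost is syllable 3 (me:d).
Primary stress: syllable 3 → tu:.ske.ˈme:d.ke.fo:.bi:.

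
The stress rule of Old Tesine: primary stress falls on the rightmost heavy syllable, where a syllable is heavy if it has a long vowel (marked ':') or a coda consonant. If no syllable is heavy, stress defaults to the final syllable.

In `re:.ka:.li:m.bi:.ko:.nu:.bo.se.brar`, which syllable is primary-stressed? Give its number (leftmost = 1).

Weights: 1 re: H, 2 ka: H, 3 li:m H, 4 bi: H, 5 ko: H, 6 nu: H, 7 bo L, 8 se L, 9 brar H.
Heavy syllables in the domain: 1, 2, 3, 4, 5, 6, 9. The rightmost is syllable 9 (brar).
Primary stress: syllable 9 → re:.ka:.li:m.bi:.ko:.nu:.bo.se.ˈbrar.

9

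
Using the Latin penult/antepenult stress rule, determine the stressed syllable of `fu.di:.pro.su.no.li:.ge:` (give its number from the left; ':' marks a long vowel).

Classical Latin: stress the penult if heavy (long vowel or closed), else the antepenult.
Weights: 5 no L, 6 li: H, 7 ge: H.
The penult (syllable 6, li:) is heavy, so it takes stress.
Stress on syllable 6: fu.di:.pro.su.no.ˈli:.ge:.

6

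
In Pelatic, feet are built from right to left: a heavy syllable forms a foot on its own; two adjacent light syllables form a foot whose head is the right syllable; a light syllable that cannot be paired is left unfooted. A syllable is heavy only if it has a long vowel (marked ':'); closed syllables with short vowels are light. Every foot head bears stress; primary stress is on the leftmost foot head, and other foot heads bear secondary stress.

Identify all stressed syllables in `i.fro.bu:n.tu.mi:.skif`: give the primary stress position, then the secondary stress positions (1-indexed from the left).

primary 2, secondary 3, 5

Weights: 1 i L, 2 fro L, 3 bu:n H, 4 tu L, 5 mi: H, 6 skif L.
Parse right to left (heavy = foot alone; LL = one foot; stranded L unfooted): (i.ˈfro) (ˈbu:n) tu (ˈmi:) skif.
Foot heads: 2, 3, 5.
Primary stress on the leftmost head = syllable 2.
Secondary stress on 3, 5: i.ˈfro.ˌbu:n.tu.ˌmi:.skif.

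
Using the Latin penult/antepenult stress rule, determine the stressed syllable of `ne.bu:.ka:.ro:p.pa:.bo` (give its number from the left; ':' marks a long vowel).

Classical Latin: stress the penult if heavy (long vowel or closed), else the antepenult.
Weights: 4 ro:p H, 5 pa: H, 6 bo L.
The penult (syllable 5, pa:) is heavy, so it takes stress.
Stress on syllable 5: ne.bu:.ka:.ro:p.ˈpa:.bo.

5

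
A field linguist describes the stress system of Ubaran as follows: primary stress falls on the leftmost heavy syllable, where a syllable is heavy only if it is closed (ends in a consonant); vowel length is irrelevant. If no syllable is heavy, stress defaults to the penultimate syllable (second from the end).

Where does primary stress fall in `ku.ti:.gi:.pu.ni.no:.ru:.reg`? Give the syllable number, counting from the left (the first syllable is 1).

Weights: 1 ku L, 2 ti: L, 3 gi: L, 4 pu L, 5 ni L, 6 no: L, 7 ru: L, 8 reg H.
Heavy syllables in the domain: 8. The leftmost is syllable 8 (reg).
Primary stress: syllable 8 → ku.ti:.gi:.pu.ni.no:.ru:.ˈreg.

8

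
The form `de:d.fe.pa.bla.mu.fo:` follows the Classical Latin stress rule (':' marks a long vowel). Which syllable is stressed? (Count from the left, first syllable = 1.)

Classical Latin: stress the penult if heavy (long vowel or closed), else the antepenult.
Weights: 4 bla L, 5 mu L, 6 fo: H.
The penult (syllable 5, mu) is light, so stress falls on the antepenult (syllable 4, bla).
Stress on syllable 4: de:d.fe.pa.ˈbla.mu.fo:.

4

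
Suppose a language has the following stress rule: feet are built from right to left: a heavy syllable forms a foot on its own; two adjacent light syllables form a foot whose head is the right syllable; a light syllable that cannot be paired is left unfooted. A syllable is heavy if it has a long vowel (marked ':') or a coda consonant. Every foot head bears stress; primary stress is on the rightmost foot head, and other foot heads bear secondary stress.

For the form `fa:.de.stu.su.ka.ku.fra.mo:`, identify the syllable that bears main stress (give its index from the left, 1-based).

8

Weights: 1 fa: H, 2 de L, 3 stu L, 4 su L, 5 ka L, 6 ku L, 7 fra L, 8 mo: H.
Parse right to left (heavy = foot alone; LL = one foot; stranded L unfooted): (ˈfa:) (de.ˈstu) (su.ˈka) (ku.ˈfra) (ˈmo:).
Foot heads: 1, 3, 5, 7, 8.
Primary stress on the rightmost head = syllable 8.
Primary stress: syllable 8 → fa:.de.stu.su.ka.ku.fra.ˈmo:.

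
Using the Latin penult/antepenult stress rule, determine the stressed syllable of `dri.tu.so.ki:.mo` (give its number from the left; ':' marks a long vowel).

4

Classical Latin: stress the penult if heavy (long vowel or closed), else the antepenult.
Weights: 3 so L, 4 ki: H, 5 mo L.
The penult (syllable 4, ki:) is heavy, so it takes stress.
Stress on syllable 4: dri.tu.so.ˈki:.mo.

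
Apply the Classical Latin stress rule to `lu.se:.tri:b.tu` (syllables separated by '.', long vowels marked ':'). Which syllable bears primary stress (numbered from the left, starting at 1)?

3

Classical Latin: stress the penult if heavy (long vowel or closed), else the antepenult.
Weights: 2 se: H, 3 tri:b H, 4 tu L.
The penult (syllable 3, tri:b) is heavy, so it takes stress.
Stress on syllable 3: lu.se:.ˈtri:b.tu.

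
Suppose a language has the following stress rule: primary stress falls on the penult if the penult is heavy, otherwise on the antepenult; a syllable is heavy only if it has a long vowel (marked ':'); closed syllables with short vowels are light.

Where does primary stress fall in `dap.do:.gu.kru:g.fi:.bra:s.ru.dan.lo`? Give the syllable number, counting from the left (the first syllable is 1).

7

Weights: 7 ru L, 8 dan L, 9 lo L.
The penult (syllable 8, dan) is light, so stress falls on the antepenult (syllable 7, ru).
Primary stress: syllable 7 → dap.do:.gu.kru:g.fi:.bra:s.ˈru.dan.lo.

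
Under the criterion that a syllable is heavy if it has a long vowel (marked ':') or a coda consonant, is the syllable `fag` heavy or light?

`fag`: short vowel, closed (coda /g/). Closed → heavy.

heavy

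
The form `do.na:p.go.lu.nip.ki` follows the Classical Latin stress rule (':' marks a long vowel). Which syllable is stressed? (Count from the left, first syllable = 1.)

Classical Latin: stress the penult if heavy (long vowel or closed), else the antepenult.
Weights: 4 lu L, 5 nip H, 6 ki L.
The penult (syllable 5, nip) is heavy, so it takes stress.
Stress on syllable 5: do.na:p.go.lu.ˈnip.ki.

5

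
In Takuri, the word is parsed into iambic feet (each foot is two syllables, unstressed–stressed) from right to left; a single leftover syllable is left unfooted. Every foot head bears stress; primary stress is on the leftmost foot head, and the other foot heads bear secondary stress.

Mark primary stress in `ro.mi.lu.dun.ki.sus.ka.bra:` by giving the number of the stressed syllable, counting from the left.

Parse right to left into iambic (σˈσ) feet: (ro.ˈmi) (lu.ˈdun) (ki.ˈsus) (ka.ˈbra:).
Foot heads (stressed positions): 2, 4, 6, 8.
End Rule Leftmost: primary stress on the leftmost head = syllable 2.
Primary stress: syllable 2 → ro.ˈmi.lu.dun.ki.sus.ka.bra:.

2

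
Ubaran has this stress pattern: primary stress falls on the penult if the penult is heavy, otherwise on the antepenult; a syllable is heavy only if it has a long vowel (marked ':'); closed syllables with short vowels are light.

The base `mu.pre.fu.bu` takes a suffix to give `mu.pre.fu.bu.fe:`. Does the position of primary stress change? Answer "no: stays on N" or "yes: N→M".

yes: 2→3

Base `mu.pre.fu.bu` (4 syllables):
  Weights: 2 pre L, 3 fu L, 4 bu L.
  The penult (syllable 3, fu) is light, so stress falls on the antepenult (syllable 2, pre).
  → primary stress on syllable 2.
Suffixed `mu.pre.fu.bu.fe:` (5 syllables):
  Weights: 3 fu L, 4 bu L, 5 fe: H.
  The penult (syllable 4, bu) is light, so stress falls on the antepenult (syllable 3, fu).
  → primary stress on syllable 3.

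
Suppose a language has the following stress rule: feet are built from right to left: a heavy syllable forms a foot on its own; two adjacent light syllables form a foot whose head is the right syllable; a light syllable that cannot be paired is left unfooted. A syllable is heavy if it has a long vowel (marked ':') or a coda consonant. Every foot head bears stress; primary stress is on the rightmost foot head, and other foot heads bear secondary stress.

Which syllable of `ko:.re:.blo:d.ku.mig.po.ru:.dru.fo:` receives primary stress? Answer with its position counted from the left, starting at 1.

9

Weights: 1 ko: H, 2 re: H, 3 blo:d H, 4 ku L, 5 mig H, 6 po L, 7 ru: H, 8 dru L, 9 fo: H.
Parse right to left (heavy = foot alone; LL = one foot; stranded L unfooted): (ˈko:) (ˈre:) (ˈblo:d) ku (ˈmig) po (ˈru:) dru (ˈfo:).
Foot heads: 1, 2, 3, 5, 7, 9.
Primary stress on the rightmost head = syllable 9.
Primary stress: syllable 9 → ko:.re:.blo:d.ku.mig.po.ru:.dru.ˈfo:.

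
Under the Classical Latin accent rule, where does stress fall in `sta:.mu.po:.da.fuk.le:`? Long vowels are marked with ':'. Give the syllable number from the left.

Classical Latin: stress the penult if heavy (long vowel or closed), else the antepenult.
Weights: 4 da L, 5 fuk H, 6 le: H.
The penult (syllable 5, fuk) is heavy, so it takes stress.
Stress on syllable 5: sta:.mu.po:.da.ˈfuk.le:.

5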